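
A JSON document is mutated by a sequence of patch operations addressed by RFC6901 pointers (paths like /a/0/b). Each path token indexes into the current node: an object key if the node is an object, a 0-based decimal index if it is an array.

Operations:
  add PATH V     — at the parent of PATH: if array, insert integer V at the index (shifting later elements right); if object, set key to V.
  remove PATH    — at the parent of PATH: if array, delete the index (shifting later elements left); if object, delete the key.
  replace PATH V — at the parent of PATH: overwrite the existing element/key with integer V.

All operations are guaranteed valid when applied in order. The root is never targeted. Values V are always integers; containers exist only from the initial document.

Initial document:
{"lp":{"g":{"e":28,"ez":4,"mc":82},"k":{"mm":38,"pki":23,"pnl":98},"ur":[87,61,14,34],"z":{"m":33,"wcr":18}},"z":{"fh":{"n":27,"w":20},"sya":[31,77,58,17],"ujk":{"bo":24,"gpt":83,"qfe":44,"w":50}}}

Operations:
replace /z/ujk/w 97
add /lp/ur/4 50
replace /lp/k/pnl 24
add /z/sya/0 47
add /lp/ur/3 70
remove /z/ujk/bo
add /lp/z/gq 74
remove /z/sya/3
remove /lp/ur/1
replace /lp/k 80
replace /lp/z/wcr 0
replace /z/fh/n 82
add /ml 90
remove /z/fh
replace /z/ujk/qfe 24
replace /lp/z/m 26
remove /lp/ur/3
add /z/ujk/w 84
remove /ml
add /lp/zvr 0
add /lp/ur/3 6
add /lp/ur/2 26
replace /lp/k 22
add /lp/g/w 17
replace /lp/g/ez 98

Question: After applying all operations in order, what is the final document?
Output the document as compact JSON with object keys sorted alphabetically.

Answer: {"lp":{"g":{"e":28,"ez":98,"mc":82,"w":17},"k":22,"ur":[87,14,26,70,6,50],"z":{"gq":74,"m":26,"wcr":0},"zvr":0},"z":{"sya":[47,31,77,17],"ujk":{"gpt":83,"qfe":24,"w":84}}}

Derivation:
After op 1 (replace /z/ujk/w 97): {"lp":{"g":{"e":28,"ez":4,"mc":82},"k":{"mm":38,"pki":23,"pnl":98},"ur":[87,61,14,34],"z":{"m":33,"wcr":18}},"z":{"fh":{"n":27,"w":20},"sya":[31,77,58,17],"ujk":{"bo":24,"gpt":83,"qfe":44,"w":97}}}
After op 2 (add /lp/ur/4 50): {"lp":{"g":{"e":28,"ez":4,"mc":82},"k":{"mm":38,"pki":23,"pnl":98},"ur":[87,61,14,34,50],"z":{"m":33,"wcr":18}},"z":{"fh":{"n":27,"w":20},"sya":[31,77,58,17],"ujk":{"bo":24,"gpt":83,"qfe":44,"w":97}}}
After op 3 (replace /lp/k/pnl 24): {"lp":{"g":{"e":28,"ez":4,"mc":82},"k":{"mm":38,"pki":23,"pnl":24},"ur":[87,61,14,34,50],"z":{"m":33,"wcr":18}},"z":{"fh":{"n":27,"w":20},"sya":[31,77,58,17],"ujk":{"bo":24,"gpt":83,"qfe":44,"w":97}}}
After op 4 (add /z/sya/0 47): {"lp":{"g":{"e":28,"ez":4,"mc":82},"k":{"mm":38,"pki":23,"pnl":24},"ur":[87,61,14,34,50],"z":{"m":33,"wcr":18}},"z":{"fh":{"n":27,"w":20},"sya":[47,31,77,58,17],"ujk":{"bo":24,"gpt":83,"qfe":44,"w":97}}}
After op 5 (add /lp/ur/3 70): {"lp":{"g":{"e":28,"ez":4,"mc":82},"k":{"mm":38,"pki":23,"pnl":24},"ur":[87,61,14,70,34,50],"z":{"m":33,"wcr":18}},"z":{"fh":{"n":27,"w":20},"sya":[47,31,77,58,17],"ujk":{"bo":24,"gpt":83,"qfe":44,"w":97}}}
After op 6 (remove /z/ujk/bo): {"lp":{"g":{"e":28,"ez":4,"mc":82},"k":{"mm":38,"pki":23,"pnl":24},"ur":[87,61,14,70,34,50],"z":{"m":33,"wcr":18}},"z":{"fh":{"n":27,"w":20},"sya":[47,31,77,58,17],"ujk":{"gpt":83,"qfe":44,"w":97}}}
After op 7 (add /lp/z/gq 74): {"lp":{"g":{"e":28,"ez":4,"mc":82},"k":{"mm":38,"pki":23,"pnl":24},"ur":[87,61,14,70,34,50],"z":{"gq":74,"m":33,"wcr":18}},"z":{"fh":{"n":27,"w":20},"sya":[47,31,77,58,17],"ujk":{"gpt":83,"qfe":44,"w":97}}}
After op 8 (remove /z/sya/3): {"lp":{"g":{"e":28,"ez":4,"mc":82},"k":{"mm":38,"pki":23,"pnl":24},"ur":[87,61,14,70,34,50],"z":{"gq":74,"m":33,"wcr":18}},"z":{"fh":{"n":27,"w":20},"sya":[47,31,77,17],"ujk":{"gpt":83,"qfe":44,"w":97}}}
After op 9 (remove /lp/ur/1): {"lp":{"g":{"e":28,"ez":4,"mc":82},"k":{"mm":38,"pki":23,"pnl":24},"ur":[87,14,70,34,50],"z":{"gq":74,"m":33,"wcr":18}},"z":{"fh":{"n":27,"w":20},"sya":[47,31,77,17],"ujk":{"gpt":83,"qfe":44,"w":97}}}
After op 10 (replace /lp/k 80): {"lp":{"g":{"e":28,"ez":4,"mc":82},"k":80,"ur":[87,14,70,34,50],"z":{"gq":74,"m":33,"wcr":18}},"z":{"fh":{"n":27,"w":20},"sya":[47,31,77,17],"ujk":{"gpt":83,"qfe":44,"w":97}}}
After op 11 (replace /lp/z/wcr 0): {"lp":{"g":{"e":28,"ez":4,"mc":82},"k":80,"ur":[87,14,70,34,50],"z":{"gq":74,"m":33,"wcr":0}},"z":{"fh":{"n":27,"w":20},"sya":[47,31,77,17],"ujk":{"gpt":83,"qfe":44,"w":97}}}
After op 12 (replace /z/fh/n 82): {"lp":{"g":{"e":28,"ez":4,"mc":82},"k":80,"ur":[87,14,70,34,50],"z":{"gq":74,"m":33,"wcr":0}},"z":{"fh":{"n":82,"w":20},"sya":[47,31,77,17],"ujk":{"gpt":83,"qfe":44,"w":97}}}
After op 13 (add /ml 90): {"lp":{"g":{"e":28,"ez":4,"mc":82},"k":80,"ur":[87,14,70,34,50],"z":{"gq":74,"m":33,"wcr":0}},"ml":90,"z":{"fh":{"n":82,"w":20},"sya":[47,31,77,17],"ujk":{"gpt":83,"qfe":44,"w":97}}}
After op 14 (remove /z/fh): {"lp":{"g":{"e":28,"ez":4,"mc":82},"k":80,"ur":[87,14,70,34,50],"z":{"gq":74,"m":33,"wcr":0}},"ml":90,"z":{"sya":[47,31,77,17],"ujk":{"gpt":83,"qfe":44,"w":97}}}
After op 15 (replace /z/ujk/qfe 24): {"lp":{"g":{"e":28,"ez":4,"mc":82},"k":80,"ur":[87,14,70,34,50],"z":{"gq":74,"m":33,"wcr":0}},"ml":90,"z":{"sya":[47,31,77,17],"ujk":{"gpt":83,"qfe":24,"w":97}}}
After op 16 (replace /lp/z/m 26): {"lp":{"g":{"e":28,"ez":4,"mc":82},"k":80,"ur":[87,14,70,34,50],"z":{"gq":74,"m":26,"wcr":0}},"ml":90,"z":{"sya":[47,31,77,17],"ujk":{"gpt":83,"qfe":24,"w":97}}}
After op 17 (remove /lp/ur/3): {"lp":{"g":{"e":28,"ez":4,"mc":82},"k":80,"ur":[87,14,70,50],"z":{"gq":74,"m":26,"wcr":0}},"ml":90,"z":{"sya":[47,31,77,17],"ujk":{"gpt":83,"qfe":24,"w":97}}}
After op 18 (add /z/ujk/w 84): {"lp":{"g":{"e":28,"ez":4,"mc":82},"k":80,"ur":[87,14,70,50],"z":{"gq":74,"m":26,"wcr":0}},"ml":90,"z":{"sya":[47,31,77,17],"ujk":{"gpt":83,"qfe":24,"w":84}}}
After op 19 (remove /ml): {"lp":{"g":{"e":28,"ez":4,"mc":82},"k":80,"ur":[87,14,70,50],"z":{"gq":74,"m":26,"wcr":0}},"z":{"sya":[47,31,77,17],"ujk":{"gpt":83,"qfe":24,"w":84}}}
After op 20 (add /lp/zvr 0): {"lp":{"g":{"e":28,"ez":4,"mc":82},"k":80,"ur":[87,14,70,50],"z":{"gq":74,"m":26,"wcr":0},"zvr":0},"z":{"sya":[47,31,77,17],"ujk":{"gpt":83,"qfe":24,"w":84}}}
After op 21 (add /lp/ur/3 6): {"lp":{"g":{"e":28,"ez":4,"mc":82},"k":80,"ur":[87,14,70,6,50],"z":{"gq":74,"m":26,"wcr":0},"zvr":0},"z":{"sya":[47,31,77,17],"ujk":{"gpt":83,"qfe":24,"w":84}}}
After op 22 (add /lp/ur/2 26): {"lp":{"g":{"e":28,"ez":4,"mc":82},"k":80,"ur":[87,14,26,70,6,50],"z":{"gq":74,"m":26,"wcr":0},"zvr":0},"z":{"sya":[47,31,77,17],"ujk":{"gpt":83,"qfe":24,"w":84}}}
After op 23 (replace /lp/k 22): {"lp":{"g":{"e":28,"ez":4,"mc":82},"k":22,"ur":[87,14,26,70,6,50],"z":{"gq":74,"m":26,"wcr":0},"zvr":0},"z":{"sya":[47,31,77,17],"ujk":{"gpt":83,"qfe":24,"w":84}}}
After op 24 (add /lp/g/w 17): {"lp":{"g":{"e":28,"ez":4,"mc":82,"w":17},"k":22,"ur":[87,14,26,70,6,50],"z":{"gq":74,"m":26,"wcr":0},"zvr":0},"z":{"sya":[47,31,77,17],"ujk":{"gpt":83,"qfe":24,"w":84}}}
After op 25 (replace /lp/g/ez 98): {"lp":{"g":{"e":28,"ez":98,"mc":82,"w":17},"k":22,"ur":[87,14,26,70,6,50],"z":{"gq":74,"m":26,"wcr":0},"zvr":0},"z":{"sya":[47,31,77,17],"ujk":{"gpt":83,"qfe":24,"w":84}}}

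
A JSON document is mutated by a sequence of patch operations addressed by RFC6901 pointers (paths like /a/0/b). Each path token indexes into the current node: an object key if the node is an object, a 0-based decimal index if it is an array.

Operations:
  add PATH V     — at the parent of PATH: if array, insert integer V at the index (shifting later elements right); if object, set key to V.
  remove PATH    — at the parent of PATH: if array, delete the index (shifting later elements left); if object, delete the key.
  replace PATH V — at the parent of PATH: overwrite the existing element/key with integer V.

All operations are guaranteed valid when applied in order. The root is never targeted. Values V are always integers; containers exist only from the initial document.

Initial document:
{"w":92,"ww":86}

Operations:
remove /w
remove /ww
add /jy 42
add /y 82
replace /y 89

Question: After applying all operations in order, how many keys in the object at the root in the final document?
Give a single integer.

Answer: 2

Derivation:
After op 1 (remove /w): {"ww":86}
After op 2 (remove /ww): {}
After op 3 (add /jy 42): {"jy":42}
After op 4 (add /y 82): {"jy":42,"y":82}
After op 5 (replace /y 89): {"jy":42,"y":89}
Size at the root: 2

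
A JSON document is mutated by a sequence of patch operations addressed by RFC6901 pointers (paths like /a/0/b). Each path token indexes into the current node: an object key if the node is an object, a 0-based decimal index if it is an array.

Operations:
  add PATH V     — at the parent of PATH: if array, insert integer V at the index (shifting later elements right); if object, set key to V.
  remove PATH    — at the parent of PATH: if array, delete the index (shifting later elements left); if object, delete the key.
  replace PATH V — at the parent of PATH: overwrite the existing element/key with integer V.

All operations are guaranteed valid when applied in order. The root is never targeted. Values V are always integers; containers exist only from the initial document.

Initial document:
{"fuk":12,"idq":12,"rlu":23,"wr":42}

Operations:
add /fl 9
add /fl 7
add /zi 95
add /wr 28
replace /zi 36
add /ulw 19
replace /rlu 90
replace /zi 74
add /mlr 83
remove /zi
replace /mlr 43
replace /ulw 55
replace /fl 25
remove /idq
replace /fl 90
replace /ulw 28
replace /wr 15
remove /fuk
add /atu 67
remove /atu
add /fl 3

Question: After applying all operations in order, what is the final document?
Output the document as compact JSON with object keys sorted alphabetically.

After op 1 (add /fl 9): {"fl":9,"fuk":12,"idq":12,"rlu":23,"wr":42}
After op 2 (add /fl 7): {"fl":7,"fuk":12,"idq":12,"rlu":23,"wr":42}
After op 3 (add /zi 95): {"fl":7,"fuk":12,"idq":12,"rlu":23,"wr":42,"zi":95}
After op 4 (add /wr 28): {"fl":7,"fuk":12,"idq":12,"rlu":23,"wr":28,"zi":95}
After op 5 (replace /zi 36): {"fl":7,"fuk":12,"idq":12,"rlu":23,"wr":28,"zi":36}
After op 6 (add /ulw 19): {"fl":7,"fuk":12,"idq":12,"rlu":23,"ulw":19,"wr":28,"zi":36}
After op 7 (replace /rlu 90): {"fl":7,"fuk":12,"idq":12,"rlu":90,"ulw":19,"wr":28,"zi":36}
After op 8 (replace /zi 74): {"fl":7,"fuk":12,"idq":12,"rlu":90,"ulw":19,"wr":28,"zi":74}
After op 9 (add /mlr 83): {"fl":7,"fuk":12,"idq":12,"mlr":83,"rlu":90,"ulw":19,"wr":28,"zi":74}
After op 10 (remove /zi): {"fl":7,"fuk":12,"idq":12,"mlr":83,"rlu":90,"ulw":19,"wr":28}
After op 11 (replace /mlr 43): {"fl":7,"fuk":12,"idq":12,"mlr":43,"rlu":90,"ulw":19,"wr":28}
After op 12 (replace /ulw 55): {"fl":7,"fuk":12,"idq":12,"mlr":43,"rlu":90,"ulw":55,"wr":28}
After op 13 (replace /fl 25): {"fl":25,"fuk":12,"idq":12,"mlr":43,"rlu":90,"ulw":55,"wr":28}
After op 14 (remove /idq): {"fl":25,"fuk":12,"mlr":43,"rlu":90,"ulw":55,"wr":28}
After op 15 (replace /fl 90): {"fl":90,"fuk":12,"mlr":43,"rlu":90,"ulw":55,"wr":28}
After op 16 (replace /ulw 28): {"fl":90,"fuk":12,"mlr":43,"rlu":90,"ulw":28,"wr":28}
After op 17 (replace /wr 15): {"fl":90,"fuk":12,"mlr":43,"rlu":90,"ulw":28,"wr":15}
After op 18 (remove /fuk): {"fl":90,"mlr":43,"rlu":90,"ulw":28,"wr":15}
After op 19 (add /atu 67): {"atu":67,"fl":90,"mlr":43,"rlu":90,"ulw":28,"wr":15}
After op 20 (remove /atu): {"fl":90,"mlr":43,"rlu":90,"ulw":28,"wr":15}
After op 21 (add /fl 3): {"fl":3,"mlr":43,"rlu":90,"ulw":28,"wr":15}

Answer: {"fl":3,"mlr":43,"rlu":90,"ulw":28,"wr":15}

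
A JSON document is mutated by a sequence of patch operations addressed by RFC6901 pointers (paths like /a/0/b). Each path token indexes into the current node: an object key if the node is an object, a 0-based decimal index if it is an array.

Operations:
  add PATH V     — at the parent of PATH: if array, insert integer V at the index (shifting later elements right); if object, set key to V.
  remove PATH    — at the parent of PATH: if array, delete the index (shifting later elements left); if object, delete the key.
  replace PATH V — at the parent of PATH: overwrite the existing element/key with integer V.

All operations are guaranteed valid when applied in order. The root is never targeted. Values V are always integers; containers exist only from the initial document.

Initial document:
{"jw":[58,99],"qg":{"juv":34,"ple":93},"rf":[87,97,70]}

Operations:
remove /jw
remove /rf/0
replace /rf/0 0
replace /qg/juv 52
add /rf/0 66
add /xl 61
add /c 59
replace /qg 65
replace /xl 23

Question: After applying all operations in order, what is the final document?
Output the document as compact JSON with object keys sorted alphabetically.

Answer: {"c":59,"qg":65,"rf":[66,0,70],"xl":23}

Derivation:
After op 1 (remove /jw): {"qg":{"juv":34,"ple":93},"rf":[87,97,70]}
After op 2 (remove /rf/0): {"qg":{"juv":34,"ple":93},"rf":[97,70]}
After op 3 (replace /rf/0 0): {"qg":{"juv":34,"ple":93},"rf":[0,70]}
After op 4 (replace /qg/juv 52): {"qg":{"juv":52,"ple":93},"rf":[0,70]}
After op 5 (add /rf/0 66): {"qg":{"juv":52,"ple":93},"rf":[66,0,70]}
After op 6 (add /xl 61): {"qg":{"juv":52,"ple":93},"rf":[66,0,70],"xl":61}
After op 7 (add /c 59): {"c":59,"qg":{"juv":52,"ple":93},"rf":[66,0,70],"xl":61}
After op 8 (replace /qg 65): {"c":59,"qg":65,"rf":[66,0,70],"xl":61}
After op 9 (replace /xl 23): {"c":59,"qg":65,"rf":[66,0,70],"xl":23}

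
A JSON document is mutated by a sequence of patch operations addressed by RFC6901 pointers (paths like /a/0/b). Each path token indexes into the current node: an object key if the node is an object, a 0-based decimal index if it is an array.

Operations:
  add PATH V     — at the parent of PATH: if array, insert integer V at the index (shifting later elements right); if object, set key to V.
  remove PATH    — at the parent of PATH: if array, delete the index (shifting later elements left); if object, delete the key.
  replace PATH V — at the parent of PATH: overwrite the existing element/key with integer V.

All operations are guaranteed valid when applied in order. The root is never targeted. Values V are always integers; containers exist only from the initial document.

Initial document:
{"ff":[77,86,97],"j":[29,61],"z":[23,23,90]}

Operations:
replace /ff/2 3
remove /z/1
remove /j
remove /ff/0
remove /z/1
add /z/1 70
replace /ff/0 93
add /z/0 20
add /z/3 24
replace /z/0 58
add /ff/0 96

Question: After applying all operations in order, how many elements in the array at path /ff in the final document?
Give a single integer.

After op 1 (replace /ff/2 3): {"ff":[77,86,3],"j":[29,61],"z":[23,23,90]}
After op 2 (remove /z/1): {"ff":[77,86,3],"j":[29,61],"z":[23,90]}
After op 3 (remove /j): {"ff":[77,86,3],"z":[23,90]}
After op 4 (remove /ff/0): {"ff":[86,3],"z":[23,90]}
After op 5 (remove /z/1): {"ff":[86,3],"z":[23]}
After op 6 (add /z/1 70): {"ff":[86,3],"z":[23,70]}
After op 7 (replace /ff/0 93): {"ff":[93,3],"z":[23,70]}
After op 8 (add /z/0 20): {"ff":[93,3],"z":[20,23,70]}
After op 9 (add /z/3 24): {"ff":[93,3],"z":[20,23,70,24]}
After op 10 (replace /z/0 58): {"ff":[93,3],"z":[58,23,70,24]}
After op 11 (add /ff/0 96): {"ff":[96,93,3],"z":[58,23,70,24]}
Size at path /ff: 3

Answer: 3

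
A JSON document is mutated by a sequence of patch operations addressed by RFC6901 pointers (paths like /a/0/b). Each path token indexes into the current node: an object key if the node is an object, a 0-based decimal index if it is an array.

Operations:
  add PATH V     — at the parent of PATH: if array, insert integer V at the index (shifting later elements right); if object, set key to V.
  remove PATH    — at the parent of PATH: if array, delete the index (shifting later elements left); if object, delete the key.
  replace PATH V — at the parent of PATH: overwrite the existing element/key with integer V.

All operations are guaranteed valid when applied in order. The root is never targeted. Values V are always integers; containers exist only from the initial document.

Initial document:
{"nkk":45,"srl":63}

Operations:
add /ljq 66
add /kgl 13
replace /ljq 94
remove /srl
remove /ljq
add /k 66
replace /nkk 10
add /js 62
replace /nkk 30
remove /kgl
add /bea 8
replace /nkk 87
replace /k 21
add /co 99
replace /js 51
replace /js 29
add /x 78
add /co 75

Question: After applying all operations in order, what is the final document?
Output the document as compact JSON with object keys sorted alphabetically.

Answer: {"bea":8,"co":75,"js":29,"k":21,"nkk":87,"x":78}

Derivation:
After op 1 (add /ljq 66): {"ljq":66,"nkk":45,"srl":63}
After op 2 (add /kgl 13): {"kgl":13,"ljq":66,"nkk":45,"srl":63}
After op 3 (replace /ljq 94): {"kgl":13,"ljq":94,"nkk":45,"srl":63}
After op 4 (remove /srl): {"kgl":13,"ljq":94,"nkk":45}
After op 5 (remove /ljq): {"kgl":13,"nkk":45}
After op 6 (add /k 66): {"k":66,"kgl":13,"nkk":45}
After op 7 (replace /nkk 10): {"k":66,"kgl":13,"nkk":10}
After op 8 (add /js 62): {"js":62,"k":66,"kgl":13,"nkk":10}
After op 9 (replace /nkk 30): {"js":62,"k":66,"kgl":13,"nkk":30}
After op 10 (remove /kgl): {"js":62,"k":66,"nkk":30}
After op 11 (add /bea 8): {"bea":8,"js":62,"k":66,"nkk":30}
After op 12 (replace /nkk 87): {"bea":8,"js":62,"k":66,"nkk":87}
After op 13 (replace /k 21): {"bea":8,"js":62,"k":21,"nkk":87}
After op 14 (add /co 99): {"bea":8,"co":99,"js":62,"k":21,"nkk":87}
After op 15 (replace /js 51): {"bea":8,"co":99,"js":51,"k":21,"nkk":87}
After op 16 (replace /js 29): {"bea":8,"co":99,"js":29,"k":21,"nkk":87}
After op 17 (add /x 78): {"bea":8,"co":99,"js":29,"k":21,"nkk":87,"x":78}
After op 18 (add /co 75): {"bea":8,"co":75,"js":29,"k":21,"nkk":87,"x":78}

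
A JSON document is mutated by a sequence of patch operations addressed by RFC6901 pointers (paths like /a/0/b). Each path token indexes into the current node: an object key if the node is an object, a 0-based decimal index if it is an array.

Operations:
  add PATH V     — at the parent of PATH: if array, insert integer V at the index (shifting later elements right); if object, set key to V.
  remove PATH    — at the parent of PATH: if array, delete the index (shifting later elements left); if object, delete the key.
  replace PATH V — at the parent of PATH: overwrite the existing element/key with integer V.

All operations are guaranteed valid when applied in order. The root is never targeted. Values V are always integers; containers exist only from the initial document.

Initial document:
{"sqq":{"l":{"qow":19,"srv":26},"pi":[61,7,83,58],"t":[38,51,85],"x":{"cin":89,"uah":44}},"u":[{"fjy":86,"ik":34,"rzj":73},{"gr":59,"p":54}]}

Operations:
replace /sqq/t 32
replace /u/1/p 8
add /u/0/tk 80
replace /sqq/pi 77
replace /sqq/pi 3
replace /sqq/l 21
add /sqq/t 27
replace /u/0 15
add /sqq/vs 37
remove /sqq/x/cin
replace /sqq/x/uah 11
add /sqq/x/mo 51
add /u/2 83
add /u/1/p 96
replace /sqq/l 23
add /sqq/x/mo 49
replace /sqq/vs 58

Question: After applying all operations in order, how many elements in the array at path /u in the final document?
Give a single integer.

After op 1 (replace /sqq/t 32): {"sqq":{"l":{"qow":19,"srv":26},"pi":[61,7,83,58],"t":32,"x":{"cin":89,"uah":44}},"u":[{"fjy":86,"ik":34,"rzj":73},{"gr":59,"p":54}]}
After op 2 (replace /u/1/p 8): {"sqq":{"l":{"qow":19,"srv":26},"pi":[61,7,83,58],"t":32,"x":{"cin":89,"uah":44}},"u":[{"fjy":86,"ik":34,"rzj":73},{"gr":59,"p":8}]}
After op 3 (add /u/0/tk 80): {"sqq":{"l":{"qow":19,"srv":26},"pi":[61,7,83,58],"t":32,"x":{"cin":89,"uah":44}},"u":[{"fjy":86,"ik":34,"rzj":73,"tk":80},{"gr":59,"p":8}]}
After op 4 (replace /sqq/pi 77): {"sqq":{"l":{"qow":19,"srv":26},"pi":77,"t":32,"x":{"cin":89,"uah":44}},"u":[{"fjy":86,"ik":34,"rzj":73,"tk":80},{"gr":59,"p":8}]}
After op 5 (replace /sqq/pi 3): {"sqq":{"l":{"qow":19,"srv":26},"pi":3,"t":32,"x":{"cin":89,"uah":44}},"u":[{"fjy":86,"ik":34,"rzj":73,"tk":80},{"gr":59,"p":8}]}
After op 6 (replace /sqq/l 21): {"sqq":{"l":21,"pi":3,"t":32,"x":{"cin":89,"uah":44}},"u":[{"fjy":86,"ik":34,"rzj":73,"tk":80},{"gr":59,"p":8}]}
After op 7 (add /sqq/t 27): {"sqq":{"l":21,"pi":3,"t":27,"x":{"cin":89,"uah":44}},"u":[{"fjy":86,"ik":34,"rzj":73,"tk":80},{"gr":59,"p":8}]}
After op 8 (replace /u/0 15): {"sqq":{"l":21,"pi":3,"t":27,"x":{"cin":89,"uah":44}},"u":[15,{"gr":59,"p":8}]}
After op 9 (add /sqq/vs 37): {"sqq":{"l":21,"pi":3,"t":27,"vs":37,"x":{"cin":89,"uah":44}},"u":[15,{"gr":59,"p":8}]}
After op 10 (remove /sqq/x/cin): {"sqq":{"l":21,"pi":3,"t":27,"vs":37,"x":{"uah":44}},"u":[15,{"gr":59,"p":8}]}
After op 11 (replace /sqq/x/uah 11): {"sqq":{"l":21,"pi":3,"t":27,"vs":37,"x":{"uah":11}},"u":[15,{"gr":59,"p":8}]}
After op 12 (add /sqq/x/mo 51): {"sqq":{"l":21,"pi":3,"t":27,"vs":37,"x":{"mo":51,"uah":11}},"u":[15,{"gr":59,"p":8}]}
After op 13 (add /u/2 83): {"sqq":{"l":21,"pi":3,"t":27,"vs":37,"x":{"mo":51,"uah":11}},"u":[15,{"gr":59,"p":8},83]}
After op 14 (add /u/1/p 96): {"sqq":{"l":21,"pi":3,"t":27,"vs":37,"x":{"mo":51,"uah":11}},"u":[15,{"gr":59,"p":96},83]}
After op 15 (replace /sqq/l 23): {"sqq":{"l":23,"pi":3,"t":27,"vs":37,"x":{"mo":51,"uah":11}},"u":[15,{"gr":59,"p":96},83]}
After op 16 (add /sqq/x/mo 49): {"sqq":{"l":23,"pi":3,"t":27,"vs":37,"x":{"mo":49,"uah":11}},"u":[15,{"gr":59,"p":96},83]}
After op 17 (replace /sqq/vs 58): {"sqq":{"l":23,"pi":3,"t":27,"vs":58,"x":{"mo":49,"uah":11}},"u":[15,{"gr":59,"p":96},83]}
Size at path /u: 3

Answer: 3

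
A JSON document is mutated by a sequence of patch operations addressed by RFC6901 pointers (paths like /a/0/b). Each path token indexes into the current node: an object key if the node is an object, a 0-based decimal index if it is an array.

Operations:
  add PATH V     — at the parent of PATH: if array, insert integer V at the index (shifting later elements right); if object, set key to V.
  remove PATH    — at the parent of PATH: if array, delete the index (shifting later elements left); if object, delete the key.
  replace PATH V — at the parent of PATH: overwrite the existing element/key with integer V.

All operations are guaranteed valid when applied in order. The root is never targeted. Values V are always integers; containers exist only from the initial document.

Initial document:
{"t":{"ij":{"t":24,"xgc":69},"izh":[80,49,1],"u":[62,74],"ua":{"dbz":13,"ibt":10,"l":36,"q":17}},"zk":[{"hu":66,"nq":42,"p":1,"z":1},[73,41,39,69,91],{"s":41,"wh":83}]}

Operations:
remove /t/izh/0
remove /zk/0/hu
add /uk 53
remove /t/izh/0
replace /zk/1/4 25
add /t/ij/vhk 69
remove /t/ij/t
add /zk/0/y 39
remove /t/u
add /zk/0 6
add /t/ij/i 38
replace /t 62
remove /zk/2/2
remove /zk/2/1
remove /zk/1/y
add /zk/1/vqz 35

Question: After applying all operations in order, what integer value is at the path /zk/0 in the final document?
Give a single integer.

Answer: 6

Derivation:
After op 1 (remove /t/izh/0): {"t":{"ij":{"t":24,"xgc":69},"izh":[49,1],"u":[62,74],"ua":{"dbz":13,"ibt":10,"l":36,"q":17}},"zk":[{"hu":66,"nq":42,"p":1,"z":1},[73,41,39,69,91],{"s":41,"wh":83}]}
After op 2 (remove /zk/0/hu): {"t":{"ij":{"t":24,"xgc":69},"izh":[49,1],"u":[62,74],"ua":{"dbz":13,"ibt":10,"l":36,"q":17}},"zk":[{"nq":42,"p":1,"z":1},[73,41,39,69,91],{"s":41,"wh":83}]}
After op 3 (add /uk 53): {"t":{"ij":{"t":24,"xgc":69},"izh":[49,1],"u":[62,74],"ua":{"dbz":13,"ibt":10,"l":36,"q":17}},"uk":53,"zk":[{"nq":42,"p":1,"z":1},[73,41,39,69,91],{"s":41,"wh":83}]}
After op 4 (remove /t/izh/0): {"t":{"ij":{"t":24,"xgc":69},"izh":[1],"u":[62,74],"ua":{"dbz":13,"ibt":10,"l":36,"q":17}},"uk":53,"zk":[{"nq":42,"p":1,"z":1},[73,41,39,69,91],{"s":41,"wh":83}]}
After op 5 (replace /zk/1/4 25): {"t":{"ij":{"t":24,"xgc":69},"izh":[1],"u":[62,74],"ua":{"dbz":13,"ibt":10,"l":36,"q":17}},"uk":53,"zk":[{"nq":42,"p":1,"z":1},[73,41,39,69,25],{"s":41,"wh":83}]}
After op 6 (add /t/ij/vhk 69): {"t":{"ij":{"t":24,"vhk":69,"xgc":69},"izh":[1],"u":[62,74],"ua":{"dbz":13,"ibt":10,"l":36,"q":17}},"uk":53,"zk":[{"nq":42,"p":1,"z":1},[73,41,39,69,25],{"s":41,"wh":83}]}
After op 7 (remove /t/ij/t): {"t":{"ij":{"vhk":69,"xgc":69},"izh":[1],"u":[62,74],"ua":{"dbz":13,"ibt":10,"l":36,"q":17}},"uk":53,"zk":[{"nq":42,"p":1,"z":1},[73,41,39,69,25],{"s":41,"wh":83}]}
After op 8 (add /zk/0/y 39): {"t":{"ij":{"vhk":69,"xgc":69},"izh":[1],"u":[62,74],"ua":{"dbz":13,"ibt":10,"l":36,"q":17}},"uk":53,"zk":[{"nq":42,"p":1,"y":39,"z":1},[73,41,39,69,25],{"s":41,"wh":83}]}
After op 9 (remove /t/u): {"t":{"ij":{"vhk":69,"xgc":69},"izh":[1],"ua":{"dbz":13,"ibt":10,"l":36,"q":17}},"uk":53,"zk":[{"nq":42,"p":1,"y":39,"z":1},[73,41,39,69,25],{"s":41,"wh":83}]}
After op 10 (add /zk/0 6): {"t":{"ij":{"vhk":69,"xgc":69},"izh":[1],"ua":{"dbz":13,"ibt":10,"l":36,"q":17}},"uk":53,"zk":[6,{"nq":42,"p":1,"y":39,"z":1},[73,41,39,69,25],{"s":41,"wh":83}]}
After op 11 (add /t/ij/i 38): {"t":{"ij":{"i":38,"vhk":69,"xgc":69},"izh":[1],"ua":{"dbz":13,"ibt":10,"l":36,"q":17}},"uk":53,"zk":[6,{"nq":42,"p":1,"y":39,"z":1},[73,41,39,69,25],{"s":41,"wh":83}]}
After op 12 (replace /t 62): {"t":62,"uk":53,"zk":[6,{"nq":42,"p":1,"y":39,"z":1},[73,41,39,69,25],{"s":41,"wh":83}]}
After op 13 (remove /zk/2/2): {"t":62,"uk":53,"zk":[6,{"nq":42,"p":1,"y":39,"z":1},[73,41,69,25],{"s":41,"wh":83}]}
After op 14 (remove /zk/2/1): {"t":62,"uk":53,"zk":[6,{"nq":42,"p":1,"y":39,"z":1},[73,69,25],{"s":41,"wh":83}]}
After op 15 (remove /zk/1/y): {"t":62,"uk":53,"zk":[6,{"nq":42,"p":1,"z":1},[73,69,25],{"s":41,"wh":83}]}
After op 16 (add /zk/1/vqz 35): {"t":62,"uk":53,"zk":[6,{"nq":42,"p":1,"vqz":35,"z":1},[73,69,25],{"s":41,"wh":83}]}
Value at /zk/0: 6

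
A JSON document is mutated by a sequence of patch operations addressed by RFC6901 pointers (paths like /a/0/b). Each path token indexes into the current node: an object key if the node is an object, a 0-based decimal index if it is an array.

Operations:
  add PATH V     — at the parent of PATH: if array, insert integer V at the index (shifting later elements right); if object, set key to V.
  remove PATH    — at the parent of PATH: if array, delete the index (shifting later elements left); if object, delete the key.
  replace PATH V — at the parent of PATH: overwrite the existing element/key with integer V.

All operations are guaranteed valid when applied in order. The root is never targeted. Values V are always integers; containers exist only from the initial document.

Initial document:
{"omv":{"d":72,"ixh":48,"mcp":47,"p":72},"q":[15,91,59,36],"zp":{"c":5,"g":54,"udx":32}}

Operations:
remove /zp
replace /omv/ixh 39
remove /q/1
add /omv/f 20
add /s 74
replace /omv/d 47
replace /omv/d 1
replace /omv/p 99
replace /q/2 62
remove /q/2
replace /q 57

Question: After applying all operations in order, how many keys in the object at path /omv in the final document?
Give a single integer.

Answer: 5

Derivation:
After op 1 (remove /zp): {"omv":{"d":72,"ixh":48,"mcp":47,"p":72},"q":[15,91,59,36]}
After op 2 (replace /omv/ixh 39): {"omv":{"d":72,"ixh":39,"mcp":47,"p":72},"q":[15,91,59,36]}
After op 3 (remove /q/1): {"omv":{"d":72,"ixh":39,"mcp":47,"p":72},"q":[15,59,36]}
After op 4 (add /omv/f 20): {"omv":{"d":72,"f":20,"ixh":39,"mcp":47,"p":72},"q":[15,59,36]}
After op 5 (add /s 74): {"omv":{"d":72,"f":20,"ixh":39,"mcp":47,"p":72},"q":[15,59,36],"s":74}
After op 6 (replace /omv/d 47): {"omv":{"d":47,"f":20,"ixh":39,"mcp":47,"p":72},"q":[15,59,36],"s":74}
After op 7 (replace /omv/d 1): {"omv":{"d":1,"f":20,"ixh":39,"mcp":47,"p":72},"q":[15,59,36],"s":74}
After op 8 (replace /omv/p 99): {"omv":{"d":1,"f":20,"ixh":39,"mcp":47,"p":99},"q":[15,59,36],"s":74}
After op 9 (replace /q/2 62): {"omv":{"d":1,"f":20,"ixh":39,"mcp":47,"p":99},"q":[15,59,62],"s":74}
After op 10 (remove /q/2): {"omv":{"d":1,"f":20,"ixh":39,"mcp":47,"p":99},"q":[15,59],"s":74}
After op 11 (replace /q 57): {"omv":{"d":1,"f":20,"ixh":39,"mcp":47,"p":99},"q":57,"s":74}
Size at path /omv: 5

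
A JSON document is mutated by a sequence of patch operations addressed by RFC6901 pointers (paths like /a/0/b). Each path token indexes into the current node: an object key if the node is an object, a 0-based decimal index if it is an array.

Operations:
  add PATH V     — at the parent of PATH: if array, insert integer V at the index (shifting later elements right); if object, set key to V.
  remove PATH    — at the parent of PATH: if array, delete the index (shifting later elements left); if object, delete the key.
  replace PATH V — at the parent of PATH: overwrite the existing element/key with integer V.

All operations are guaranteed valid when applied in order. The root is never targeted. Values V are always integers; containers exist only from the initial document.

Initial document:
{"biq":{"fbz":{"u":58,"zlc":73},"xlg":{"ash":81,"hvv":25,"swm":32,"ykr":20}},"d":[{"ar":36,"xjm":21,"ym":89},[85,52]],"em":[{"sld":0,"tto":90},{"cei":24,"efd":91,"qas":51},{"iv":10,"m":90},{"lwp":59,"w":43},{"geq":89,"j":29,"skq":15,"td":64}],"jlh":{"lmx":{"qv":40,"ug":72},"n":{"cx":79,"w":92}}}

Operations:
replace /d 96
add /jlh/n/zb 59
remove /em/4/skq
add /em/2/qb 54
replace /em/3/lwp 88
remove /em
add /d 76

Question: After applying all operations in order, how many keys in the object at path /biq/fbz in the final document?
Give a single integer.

Answer: 2

Derivation:
After op 1 (replace /d 96): {"biq":{"fbz":{"u":58,"zlc":73},"xlg":{"ash":81,"hvv":25,"swm":32,"ykr":20}},"d":96,"em":[{"sld":0,"tto":90},{"cei":24,"efd":91,"qas":51},{"iv":10,"m":90},{"lwp":59,"w":43},{"geq":89,"j":29,"skq":15,"td":64}],"jlh":{"lmx":{"qv":40,"ug":72},"n":{"cx":79,"w":92}}}
After op 2 (add /jlh/n/zb 59): {"biq":{"fbz":{"u":58,"zlc":73},"xlg":{"ash":81,"hvv":25,"swm":32,"ykr":20}},"d":96,"em":[{"sld":0,"tto":90},{"cei":24,"efd":91,"qas":51},{"iv":10,"m":90},{"lwp":59,"w":43},{"geq":89,"j":29,"skq":15,"td":64}],"jlh":{"lmx":{"qv":40,"ug":72},"n":{"cx":79,"w":92,"zb":59}}}
After op 3 (remove /em/4/skq): {"biq":{"fbz":{"u":58,"zlc":73},"xlg":{"ash":81,"hvv":25,"swm":32,"ykr":20}},"d":96,"em":[{"sld":0,"tto":90},{"cei":24,"efd":91,"qas":51},{"iv":10,"m":90},{"lwp":59,"w":43},{"geq":89,"j":29,"td":64}],"jlh":{"lmx":{"qv":40,"ug":72},"n":{"cx":79,"w":92,"zb":59}}}
After op 4 (add /em/2/qb 54): {"biq":{"fbz":{"u":58,"zlc":73},"xlg":{"ash":81,"hvv":25,"swm":32,"ykr":20}},"d":96,"em":[{"sld":0,"tto":90},{"cei":24,"efd":91,"qas":51},{"iv":10,"m":90,"qb":54},{"lwp":59,"w":43},{"geq":89,"j":29,"td":64}],"jlh":{"lmx":{"qv":40,"ug":72},"n":{"cx":79,"w":92,"zb":59}}}
After op 5 (replace /em/3/lwp 88): {"biq":{"fbz":{"u":58,"zlc":73},"xlg":{"ash":81,"hvv":25,"swm":32,"ykr":20}},"d":96,"em":[{"sld":0,"tto":90},{"cei":24,"efd":91,"qas":51},{"iv":10,"m":90,"qb":54},{"lwp":88,"w":43},{"geq":89,"j":29,"td":64}],"jlh":{"lmx":{"qv":40,"ug":72},"n":{"cx":79,"w":92,"zb":59}}}
After op 6 (remove /em): {"biq":{"fbz":{"u":58,"zlc":73},"xlg":{"ash":81,"hvv":25,"swm":32,"ykr":20}},"d":96,"jlh":{"lmx":{"qv":40,"ug":72},"n":{"cx":79,"w":92,"zb":59}}}
After op 7 (add /d 76): {"biq":{"fbz":{"u":58,"zlc":73},"xlg":{"ash":81,"hvv":25,"swm":32,"ykr":20}},"d":76,"jlh":{"lmx":{"qv":40,"ug":72},"n":{"cx":79,"w":92,"zb":59}}}
Size at path /biq/fbz: 2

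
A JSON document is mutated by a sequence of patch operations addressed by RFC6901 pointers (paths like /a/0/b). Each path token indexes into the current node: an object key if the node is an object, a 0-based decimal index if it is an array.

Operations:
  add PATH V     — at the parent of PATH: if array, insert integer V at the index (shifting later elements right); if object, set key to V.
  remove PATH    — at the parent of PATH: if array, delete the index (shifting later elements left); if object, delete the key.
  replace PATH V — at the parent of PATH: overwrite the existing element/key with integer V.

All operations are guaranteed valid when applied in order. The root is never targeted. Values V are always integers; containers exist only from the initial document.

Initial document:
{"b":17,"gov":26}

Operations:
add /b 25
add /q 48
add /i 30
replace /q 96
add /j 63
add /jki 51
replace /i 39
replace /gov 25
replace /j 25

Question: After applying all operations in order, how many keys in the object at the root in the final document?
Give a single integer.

After op 1 (add /b 25): {"b":25,"gov":26}
After op 2 (add /q 48): {"b":25,"gov":26,"q":48}
After op 3 (add /i 30): {"b":25,"gov":26,"i":30,"q":48}
After op 4 (replace /q 96): {"b":25,"gov":26,"i":30,"q":96}
After op 5 (add /j 63): {"b":25,"gov":26,"i":30,"j":63,"q":96}
After op 6 (add /jki 51): {"b":25,"gov":26,"i":30,"j":63,"jki":51,"q":96}
After op 7 (replace /i 39): {"b":25,"gov":26,"i":39,"j":63,"jki":51,"q":96}
After op 8 (replace /gov 25): {"b":25,"gov":25,"i":39,"j":63,"jki":51,"q":96}
After op 9 (replace /j 25): {"b":25,"gov":25,"i":39,"j":25,"jki":51,"q":96}
Size at the root: 6

Answer: 6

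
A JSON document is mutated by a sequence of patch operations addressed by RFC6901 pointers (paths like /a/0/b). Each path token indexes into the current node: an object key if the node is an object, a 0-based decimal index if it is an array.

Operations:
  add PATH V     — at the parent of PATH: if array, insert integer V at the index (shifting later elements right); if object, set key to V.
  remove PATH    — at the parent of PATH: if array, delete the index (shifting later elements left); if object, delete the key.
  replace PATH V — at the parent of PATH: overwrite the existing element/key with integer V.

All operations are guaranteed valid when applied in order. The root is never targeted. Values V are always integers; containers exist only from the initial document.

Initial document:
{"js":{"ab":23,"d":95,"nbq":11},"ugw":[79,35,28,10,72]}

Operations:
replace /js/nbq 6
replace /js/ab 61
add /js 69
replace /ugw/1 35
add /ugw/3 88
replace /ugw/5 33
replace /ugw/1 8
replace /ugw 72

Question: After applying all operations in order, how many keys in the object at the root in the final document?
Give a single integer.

After op 1 (replace /js/nbq 6): {"js":{"ab":23,"d":95,"nbq":6},"ugw":[79,35,28,10,72]}
After op 2 (replace /js/ab 61): {"js":{"ab":61,"d":95,"nbq":6},"ugw":[79,35,28,10,72]}
After op 3 (add /js 69): {"js":69,"ugw":[79,35,28,10,72]}
After op 4 (replace /ugw/1 35): {"js":69,"ugw":[79,35,28,10,72]}
After op 5 (add /ugw/3 88): {"js":69,"ugw":[79,35,28,88,10,72]}
After op 6 (replace /ugw/5 33): {"js":69,"ugw":[79,35,28,88,10,33]}
After op 7 (replace /ugw/1 8): {"js":69,"ugw":[79,8,28,88,10,33]}
After op 8 (replace /ugw 72): {"js":69,"ugw":72}
Size at the root: 2

Answer: 2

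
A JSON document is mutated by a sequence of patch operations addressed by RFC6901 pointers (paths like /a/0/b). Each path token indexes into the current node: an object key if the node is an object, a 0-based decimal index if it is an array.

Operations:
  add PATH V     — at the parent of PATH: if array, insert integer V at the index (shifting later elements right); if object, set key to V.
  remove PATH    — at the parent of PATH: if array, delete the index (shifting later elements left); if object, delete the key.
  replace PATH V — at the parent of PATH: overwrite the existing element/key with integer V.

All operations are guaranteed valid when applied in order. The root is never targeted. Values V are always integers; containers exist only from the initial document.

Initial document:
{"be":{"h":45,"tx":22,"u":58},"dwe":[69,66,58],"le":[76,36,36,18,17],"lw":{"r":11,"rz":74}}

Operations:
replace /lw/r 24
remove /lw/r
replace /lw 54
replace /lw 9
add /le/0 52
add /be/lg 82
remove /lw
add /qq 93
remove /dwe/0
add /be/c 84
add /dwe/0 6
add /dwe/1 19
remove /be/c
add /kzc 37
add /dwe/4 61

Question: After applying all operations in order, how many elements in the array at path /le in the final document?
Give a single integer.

After op 1 (replace /lw/r 24): {"be":{"h":45,"tx":22,"u":58},"dwe":[69,66,58],"le":[76,36,36,18,17],"lw":{"r":24,"rz":74}}
After op 2 (remove /lw/r): {"be":{"h":45,"tx":22,"u":58},"dwe":[69,66,58],"le":[76,36,36,18,17],"lw":{"rz":74}}
After op 3 (replace /lw 54): {"be":{"h":45,"tx":22,"u":58},"dwe":[69,66,58],"le":[76,36,36,18,17],"lw":54}
After op 4 (replace /lw 9): {"be":{"h":45,"tx":22,"u":58},"dwe":[69,66,58],"le":[76,36,36,18,17],"lw":9}
After op 5 (add /le/0 52): {"be":{"h":45,"tx":22,"u":58},"dwe":[69,66,58],"le":[52,76,36,36,18,17],"lw":9}
After op 6 (add /be/lg 82): {"be":{"h":45,"lg":82,"tx":22,"u":58},"dwe":[69,66,58],"le":[52,76,36,36,18,17],"lw":9}
After op 7 (remove /lw): {"be":{"h":45,"lg":82,"tx":22,"u":58},"dwe":[69,66,58],"le":[52,76,36,36,18,17]}
After op 8 (add /qq 93): {"be":{"h":45,"lg":82,"tx":22,"u":58},"dwe":[69,66,58],"le":[52,76,36,36,18,17],"qq":93}
After op 9 (remove /dwe/0): {"be":{"h":45,"lg":82,"tx":22,"u":58},"dwe":[66,58],"le":[52,76,36,36,18,17],"qq":93}
After op 10 (add /be/c 84): {"be":{"c":84,"h":45,"lg":82,"tx":22,"u":58},"dwe":[66,58],"le":[52,76,36,36,18,17],"qq":93}
After op 11 (add /dwe/0 6): {"be":{"c":84,"h":45,"lg":82,"tx":22,"u":58},"dwe":[6,66,58],"le":[52,76,36,36,18,17],"qq":93}
After op 12 (add /dwe/1 19): {"be":{"c":84,"h":45,"lg":82,"tx":22,"u":58},"dwe":[6,19,66,58],"le":[52,76,36,36,18,17],"qq":93}
After op 13 (remove /be/c): {"be":{"h":45,"lg":82,"tx":22,"u":58},"dwe":[6,19,66,58],"le":[52,76,36,36,18,17],"qq":93}
After op 14 (add /kzc 37): {"be":{"h":45,"lg":82,"tx":22,"u":58},"dwe":[6,19,66,58],"kzc":37,"le":[52,76,36,36,18,17],"qq":93}
After op 15 (add /dwe/4 61): {"be":{"h":45,"lg":82,"tx":22,"u":58},"dwe":[6,19,66,58,61],"kzc":37,"le":[52,76,36,36,18,17],"qq":93}
Size at path /le: 6

Answer: 6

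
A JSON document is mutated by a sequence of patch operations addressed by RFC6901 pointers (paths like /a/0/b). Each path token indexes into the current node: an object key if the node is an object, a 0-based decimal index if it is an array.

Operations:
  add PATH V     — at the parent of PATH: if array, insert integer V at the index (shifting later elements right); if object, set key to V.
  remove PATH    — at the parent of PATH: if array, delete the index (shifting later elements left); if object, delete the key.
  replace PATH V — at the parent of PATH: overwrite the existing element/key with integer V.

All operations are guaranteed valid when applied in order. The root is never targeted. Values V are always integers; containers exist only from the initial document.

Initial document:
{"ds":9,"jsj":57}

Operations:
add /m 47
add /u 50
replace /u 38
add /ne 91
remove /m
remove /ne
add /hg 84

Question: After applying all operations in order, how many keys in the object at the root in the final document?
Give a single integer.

After op 1 (add /m 47): {"ds":9,"jsj":57,"m":47}
After op 2 (add /u 50): {"ds":9,"jsj":57,"m":47,"u":50}
After op 3 (replace /u 38): {"ds":9,"jsj":57,"m":47,"u":38}
After op 4 (add /ne 91): {"ds":9,"jsj":57,"m":47,"ne":91,"u":38}
After op 5 (remove /m): {"ds":9,"jsj":57,"ne":91,"u":38}
After op 6 (remove /ne): {"ds":9,"jsj":57,"u":38}
After op 7 (add /hg 84): {"ds":9,"hg":84,"jsj":57,"u":38}
Size at the root: 4

Answer: 4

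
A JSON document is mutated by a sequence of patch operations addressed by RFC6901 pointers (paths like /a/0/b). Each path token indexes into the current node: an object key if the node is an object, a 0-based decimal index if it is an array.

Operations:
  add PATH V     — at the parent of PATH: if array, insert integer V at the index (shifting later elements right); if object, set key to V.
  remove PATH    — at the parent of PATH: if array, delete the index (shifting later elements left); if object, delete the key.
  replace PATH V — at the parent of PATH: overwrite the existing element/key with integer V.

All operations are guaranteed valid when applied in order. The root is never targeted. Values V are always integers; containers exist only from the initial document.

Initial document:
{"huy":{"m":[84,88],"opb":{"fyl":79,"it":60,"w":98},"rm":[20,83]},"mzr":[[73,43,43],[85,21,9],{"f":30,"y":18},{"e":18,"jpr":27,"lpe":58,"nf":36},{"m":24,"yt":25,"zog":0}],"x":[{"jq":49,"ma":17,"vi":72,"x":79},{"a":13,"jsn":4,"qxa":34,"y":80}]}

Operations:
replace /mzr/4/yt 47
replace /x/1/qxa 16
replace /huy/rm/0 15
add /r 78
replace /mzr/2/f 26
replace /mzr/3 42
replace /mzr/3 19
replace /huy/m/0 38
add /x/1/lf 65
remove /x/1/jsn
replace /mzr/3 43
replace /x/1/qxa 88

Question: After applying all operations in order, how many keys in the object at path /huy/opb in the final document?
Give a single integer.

Answer: 3

Derivation:
After op 1 (replace /mzr/4/yt 47): {"huy":{"m":[84,88],"opb":{"fyl":79,"it":60,"w":98},"rm":[20,83]},"mzr":[[73,43,43],[85,21,9],{"f":30,"y":18},{"e":18,"jpr":27,"lpe":58,"nf":36},{"m":24,"yt":47,"zog":0}],"x":[{"jq":49,"ma":17,"vi":72,"x":79},{"a":13,"jsn":4,"qxa":34,"y":80}]}
After op 2 (replace /x/1/qxa 16): {"huy":{"m":[84,88],"opb":{"fyl":79,"it":60,"w":98},"rm":[20,83]},"mzr":[[73,43,43],[85,21,9],{"f":30,"y":18},{"e":18,"jpr":27,"lpe":58,"nf":36},{"m":24,"yt":47,"zog":0}],"x":[{"jq":49,"ma":17,"vi":72,"x":79},{"a":13,"jsn":4,"qxa":16,"y":80}]}
After op 3 (replace /huy/rm/0 15): {"huy":{"m":[84,88],"opb":{"fyl":79,"it":60,"w":98},"rm":[15,83]},"mzr":[[73,43,43],[85,21,9],{"f":30,"y":18},{"e":18,"jpr":27,"lpe":58,"nf":36},{"m":24,"yt":47,"zog":0}],"x":[{"jq":49,"ma":17,"vi":72,"x":79},{"a":13,"jsn":4,"qxa":16,"y":80}]}
After op 4 (add /r 78): {"huy":{"m":[84,88],"opb":{"fyl":79,"it":60,"w":98},"rm":[15,83]},"mzr":[[73,43,43],[85,21,9],{"f":30,"y":18},{"e":18,"jpr":27,"lpe":58,"nf":36},{"m":24,"yt":47,"zog":0}],"r":78,"x":[{"jq":49,"ma":17,"vi":72,"x":79},{"a":13,"jsn":4,"qxa":16,"y":80}]}
After op 5 (replace /mzr/2/f 26): {"huy":{"m":[84,88],"opb":{"fyl":79,"it":60,"w":98},"rm":[15,83]},"mzr":[[73,43,43],[85,21,9],{"f":26,"y":18},{"e":18,"jpr":27,"lpe":58,"nf":36},{"m":24,"yt":47,"zog":0}],"r":78,"x":[{"jq":49,"ma":17,"vi":72,"x":79},{"a":13,"jsn":4,"qxa":16,"y":80}]}
After op 6 (replace /mzr/3 42): {"huy":{"m":[84,88],"opb":{"fyl":79,"it":60,"w":98},"rm":[15,83]},"mzr":[[73,43,43],[85,21,9],{"f":26,"y":18},42,{"m":24,"yt":47,"zog":0}],"r":78,"x":[{"jq":49,"ma":17,"vi":72,"x":79},{"a":13,"jsn":4,"qxa":16,"y":80}]}
After op 7 (replace /mzr/3 19): {"huy":{"m":[84,88],"opb":{"fyl":79,"it":60,"w":98},"rm":[15,83]},"mzr":[[73,43,43],[85,21,9],{"f":26,"y":18},19,{"m":24,"yt":47,"zog":0}],"r":78,"x":[{"jq":49,"ma":17,"vi":72,"x":79},{"a":13,"jsn":4,"qxa":16,"y":80}]}
After op 8 (replace /huy/m/0 38): {"huy":{"m":[38,88],"opb":{"fyl":79,"it":60,"w":98},"rm":[15,83]},"mzr":[[73,43,43],[85,21,9],{"f":26,"y":18},19,{"m":24,"yt":47,"zog":0}],"r":78,"x":[{"jq":49,"ma":17,"vi":72,"x":79},{"a":13,"jsn":4,"qxa":16,"y":80}]}
After op 9 (add /x/1/lf 65): {"huy":{"m":[38,88],"opb":{"fyl":79,"it":60,"w":98},"rm":[15,83]},"mzr":[[73,43,43],[85,21,9],{"f":26,"y":18},19,{"m":24,"yt":47,"zog":0}],"r":78,"x":[{"jq":49,"ma":17,"vi":72,"x":79},{"a":13,"jsn":4,"lf":65,"qxa":16,"y":80}]}
After op 10 (remove /x/1/jsn): {"huy":{"m":[38,88],"opb":{"fyl":79,"it":60,"w":98},"rm":[15,83]},"mzr":[[73,43,43],[85,21,9],{"f":26,"y":18},19,{"m":24,"yt":47,"zog":0}],"r":78,"x":[{"jq":49,"ma":17,"vi":72,"x":79},{"a":13,"lf":65,"qxa":16,"y":80}]}
After op 11 (replace /mzr/3 43): {"huy":{"m":[38,88],"opb":{"fyl":79,"it":60,"w":98},"rm":[15,83]},"mzr":[[73,43,43],[85,21,9],{"f":26,"y":18},43,{"m":24,"yt":47,"zog":0}],"r":78,"x":[{"jq":49,"ma":17,"vi":72,"x":79},{"a":13,"lf":65,"qxa":16,"y":80}]}
After op 12 (replace /x/1/qxa 88): {"huy":{"m":[38,88],"opb":{"fyl":79,"it":60,"w":98},"rm":[15,83]},"mzr":[[73,43,43],[85,21,9],{"f":26,"y":18},43,{"m":24,"yt":47,"zog":0}],"r":78,"x":[{"jq":49,"ma":17,"vi":72,"x":79},{"a":13,"lf":65,"qxa":88,"y":80}]}
Size at path /huy/opb: 3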